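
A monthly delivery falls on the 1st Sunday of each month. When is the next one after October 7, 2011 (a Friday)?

November 6, 2011

October 2011 starts on a Saturday, so its 1st Sunday is October 2, 2011 (1 day in).
That is not after October 7, 2011, so look at November 2011.
November 2011 starts on a Tuesday, so its 1st Sunday is November 6, 2011 (5 days in).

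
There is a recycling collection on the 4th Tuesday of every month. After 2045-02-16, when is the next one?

2045-02-28

February 2045 starts on a Wednesday; its first Tuesday is the 7th, so the 4th Tuesday is the 28th — 2045-02-28.
2045-02-28 is after 2045-02-16, so that is the next one.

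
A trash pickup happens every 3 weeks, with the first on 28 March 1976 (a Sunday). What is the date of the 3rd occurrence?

9 May 1976

The 3rd occurrence is 2 intervals after the first: 2 × 21 = 42 days after 28 March 1976.
March has 31 days — 3 days to the end of March leaves 39.
April has 30 days (9 left).
9 days into May → 9 May 1976.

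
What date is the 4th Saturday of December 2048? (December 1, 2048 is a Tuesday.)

December 2048 begins on a Tuesday, so the first Saturday is December 5 (4 days later).
The 4th Saturday is 3 weeks later: 5 + 21 = 26.

26 December 2048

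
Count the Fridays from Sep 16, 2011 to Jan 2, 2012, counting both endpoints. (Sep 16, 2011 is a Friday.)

16

Sep 16, 2011 is a Friday; the first Friday on or after it is Sep 16, 2011.
From Sep 16, 2011 to Jan 2, 2012: 14 + 31 + 30 + 31 + 2 = 108 days (rest of Sep, Oct, Nov, Dec, Jan).
108 ÷ 7 = 15 full weeks with remainder 3, so 15 more Fridays after the first → 16.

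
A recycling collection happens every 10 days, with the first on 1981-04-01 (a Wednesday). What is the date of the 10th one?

The 10th occurrence is 9 intervals after the first: 9 × 10 = 90 days after 1981-04-01.
April has 30 days — 29 days to the end of April leaves 61.
May has 31 days (30 left).
30 days into June → 1981-06-30.

1981-06-30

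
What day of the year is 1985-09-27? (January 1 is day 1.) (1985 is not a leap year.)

270

Days in months before September: 31 + 28 + 31 + 30 + 31 + 30 + 31 + 31 = 243.
Plus 27 days into September → day 270.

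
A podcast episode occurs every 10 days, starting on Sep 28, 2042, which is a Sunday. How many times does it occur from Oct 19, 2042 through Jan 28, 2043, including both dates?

10

Occurrences land 10·i days after Sep 28, 2042 for i = 0, 1, 2, …
Oct 19, 2042 is 21 days after the start; 21 ÷ 10 = 2 remainder 1; since the remainder is 1, round up to i = 3. First occurrence in the window: #4 on Oct 28, 2042 (3×10 = 30 days in).
Jan 28, 2043 is 122 days after the start; 122 ÷ 10 = 12 remainder 2. Last occurrence in the window: #13 on Jan 26, 2043.
Occurrences #4 through #13: 10 in total.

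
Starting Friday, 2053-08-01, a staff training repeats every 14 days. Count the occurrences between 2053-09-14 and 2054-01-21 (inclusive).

Occurrences land 14·i days after 2053-08-01 for i = 0, 1, 2, …
2053-09-14 is 44 days after the start; 44 ÷ 14 = 3 remainder 2; since the remainder is 2, round up to i = 4. First occurrence in the window: #5 on 2053-09-26 (4×14 = 56 days in).
2054-01-21 is 173 days after the start; 173 ÷ 14 = 12 remainder 5. Last occurrence in the window: #13 on 2054-01-16.
Occurrences #5 through #13: 9 in total.

9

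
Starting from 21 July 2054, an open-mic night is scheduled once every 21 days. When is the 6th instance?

The 6th occurrence is 5 intervals after the first: 5 × 21 = 105 days after 21 July 2054.
July has 31 days — 10 days to the end of July leaves 95.
August has 31 days (64 left).
September has 30 days (34 left).
October has 31 days (3 left).
3 days into November → 3 November 2054.

3 November 2054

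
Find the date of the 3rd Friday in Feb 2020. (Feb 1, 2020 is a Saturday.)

Feb 21, 2020

Feb 2020 begins on a Saturday, so the first Friday is Feb 7 (6 days later).
The 3rd Friday is 2 weeks later: 7 + 14 = 21.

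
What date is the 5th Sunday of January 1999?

The first Sunday of January 1999 is January 3.
The 5th Sunday is 4 weeks later: 3 + 28 = 31.

January 31, 1999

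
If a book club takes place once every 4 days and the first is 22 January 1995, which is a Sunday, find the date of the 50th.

The 50th occurrence is 49 intervals after the first: 49 × 4 = 196 days after 22 January 1995.
January has 31 days — 9 days to the end of January leaves 187.
February has 28 days (159 left).
March has 31 days (128 left).
April has 30 days (98 left).
May has 31 days (67 left).
June has 30 days (37 left).
July has 31 days (6 left).
6 days into August → 6 August 1995.

6 August 1995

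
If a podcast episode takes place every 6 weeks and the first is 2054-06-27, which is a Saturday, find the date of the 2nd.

2054-08-08

The 2nd occurrence is 1 interval after the first: 1 × 42 = 42 days after 2054-06-27.
June has 30 days — 3 days to the end of June leaves 39.
July has 31 days (8 left).
8 days into August → 2054-08-08.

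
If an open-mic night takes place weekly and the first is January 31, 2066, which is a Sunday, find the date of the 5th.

February 28, 2066

The 5th occurrence is 4 intervals after the first: 4 × 7 = 28 days after January 31, 2066.
January has 31 days — 0 days to the end of January leaves 28.
28 days into February → February 28, 2066.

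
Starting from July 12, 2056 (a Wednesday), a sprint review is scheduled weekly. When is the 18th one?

The 18th occurrence is 17 intervals after the first: 17 × 7 = 119 days after July 12, 2056.
July has 31 days — 19 days to the end of July leaves 100.
August has 31 days (69 left).
September has 30 days (39 left).
October has 31 days (8 left).
8 days into November → November 8, 2056.

November 8, 2056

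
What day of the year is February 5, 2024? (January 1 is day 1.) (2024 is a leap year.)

Days in months before February: 31 = 31.
Plus 5 days into February → day 36.

36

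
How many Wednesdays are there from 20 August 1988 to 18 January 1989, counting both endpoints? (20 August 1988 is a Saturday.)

20 August 1988 is a Saturday; the first Wednesday on or after it is 24 August 1988 (4 days later).
From 24 August 1988 to 18 January 1989: 7 + 30 + 31 + 30 + 31 + 18 = 147 days (rest of August, September, October, November, December, January).
147 ÷ 7 = 21 full weeks with remainder 0, so 21 more Wednesdays after the first → 22.

22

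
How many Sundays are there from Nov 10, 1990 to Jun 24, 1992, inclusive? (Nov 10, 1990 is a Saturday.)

85

Nov 10, 1990 is a Saturday; the first Sunday on or after it is Nov 11, 1990 (1 day later).
From Nov 11, 1990 to Jun 24, 1992: 50 + 365 + 176 = 591 days (rest of 1990, 1991, to Jun 24, 1992 in 1992).
591 ÷ 7 = 84 full weeks with remainder 3, so 84 more Sundays after the first → 85.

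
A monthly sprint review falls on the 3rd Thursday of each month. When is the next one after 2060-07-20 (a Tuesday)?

July 2060 starts on a Thursday; its first Thursday is the 1st, so the 3rd Thursday is the 15th — 2060-07-15.
That is not after 2060-07-20, so look at August 2060.
August 2060 starts on a Sunday; its first Thursday is the 5th, so the 3rd Thursday is the 19th — 2060-08-19.

2060-08-19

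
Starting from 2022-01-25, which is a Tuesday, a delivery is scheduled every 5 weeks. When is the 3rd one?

The 3rd occurrence is 2 intervals after the first: 2 × 35 = 70 days after 2022-01-25.
January has 31 days — 6 days to the end of January leaves 64.
February has 28 days (36 left).
March has 31 days (5 left).
5 days into April → 2022-04-05.

2022-04-05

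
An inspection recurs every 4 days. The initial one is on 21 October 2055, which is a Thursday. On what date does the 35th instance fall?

The 35th occurrence is 34 intervals after the first: 34 × 4 = 136 days after 21 October 2055.
October has 31 days — 10 days to the end of October leaves 126.
November has 30 days (96 left).
December has 31 days (65 left).
January has 31 days (34 left).
February has 29 days (5 left).
5 days into March → 5 March 2056.

5 March 2056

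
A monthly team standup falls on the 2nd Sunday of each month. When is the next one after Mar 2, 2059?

Mar 2059 starts on a Saturday; its first Sunday is the 2nd, so the 2nd Sunday is the 9th — Mar 9, 2059.
Mar 9, 2059 is after Mar 2, 2059, so that is the next one.

Mar 9, 2059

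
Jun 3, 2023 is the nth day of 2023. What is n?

154

Days in months before Jun: 31 + 28 + 31 + 30 + 31 = 151.
Plus 3 days into Jun → day 154.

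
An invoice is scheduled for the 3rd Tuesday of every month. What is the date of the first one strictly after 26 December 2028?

December 2028 starts on a Friday; its first Tuesday is the 5th, so the 3rd Tuesday is the 19th — 19 December 2028.
That is not after 26 December 2028, so look at January 2029.
January 2029 starts on a Monday; its first Tuesday is the 2nd, so the 3rd Tuesday is the 16th — 16 January 2029.

16 January 2029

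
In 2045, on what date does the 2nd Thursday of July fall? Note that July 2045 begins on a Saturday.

July 2045 begins on a Saturday, so the first Thursday is July 6 (5 days later).
The 2nd Thursday is 1 weeks later: 6 + 7 = 13.

13 July 2045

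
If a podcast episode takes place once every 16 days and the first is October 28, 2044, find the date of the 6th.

The 6th occurrence is 5 intervals after the first: 5 × 16 = 80 days after October 28, 2044.
October has 31 days — 3 days to the end of October leaves 77.
November has 30 days (47 left).
December has 31 days (16 left).
16 days into January → January 16, 2045.

January 16, 2045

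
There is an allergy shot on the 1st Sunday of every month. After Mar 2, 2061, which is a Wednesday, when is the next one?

Mar 6, 2061

Mar 2061 starts on a Tuesday, so its 1st Sunday is Mar 6, 2061 (5 days in).
Mar 6, 2061 is after Mar 2, 2061, so that is the next one.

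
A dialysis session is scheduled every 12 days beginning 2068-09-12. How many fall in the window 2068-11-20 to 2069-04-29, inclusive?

14

Occurrences land 12·i days after 2068-09-12 for i = 0, 1, 2, …
2068-11-20 is 69 days after the start; 69 ÷ 12 = 5 remainder 9; since the remainder is 9, round up to i = 6. First occurrence in the window: #7 on 2068-11-23 (6×12 = 72 days in).
2069-04-29 is 229 days after the start; 229 ÷ 12 = 19 remainder 1. Last occurrence in the window: #20 on 2069-04-28.
Occurrences #7 through #20: 14 in total.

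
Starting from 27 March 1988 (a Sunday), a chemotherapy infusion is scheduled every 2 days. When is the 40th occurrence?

The 40th occurrence is 39 intervals after the first: 39 × 2 = 78 days after 27 March 1988.
March has 31 days — 4 days to the end of March leaves 74.
April has 30 days (44 left).
May has 31 days (13 left).
13 days into June → 13 June 1988.

13 June 1988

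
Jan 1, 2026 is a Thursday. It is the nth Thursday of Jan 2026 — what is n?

Day 1 falls in week ⌈1/7⌉ of the month.
Days 1–7 hold the 1st Thursday, 8–14 the 2nd, 15–21 the 3rd, 22–28 the 4th, 29–31 the 5th.
1 is in the range for the 1st.

1st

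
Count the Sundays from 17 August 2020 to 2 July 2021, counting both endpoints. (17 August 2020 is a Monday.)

45

17 August 2020 is a Monday; the first Sunday on or after it is 23 August 2020 (6 days later).
From 23 August 2020 to 2 July 2021: 130 + 183 = 313 days (rest of 2020, to 2 July 2021 in 2021).
313 ÷ 7 = 44 full weeks with remainder 5, so 44 more Sundays after the first → 45.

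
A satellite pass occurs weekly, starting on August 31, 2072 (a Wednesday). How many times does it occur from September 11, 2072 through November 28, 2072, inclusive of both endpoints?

Occurrences land 7·i days after August 31, 2072 for i = 0, 1, 2, …
September 11, 2072 is 11 days after the start; 11 ÷ 7 = 1 remainder 4; since the remainder is 4, round up to i = 2. First occurrence in the window: #3 on September 14, 2072 (2×7 = 14 days in).
November 28, 2072 is 89 days after the start; 89 ÷ 7 = 12 remainder 5. Last occurrence in the window: #13 on November 23, 2072.
Occurrences #3 through #13: 11 in total.

11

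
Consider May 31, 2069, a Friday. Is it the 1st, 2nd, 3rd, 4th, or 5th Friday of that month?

5th

Day 31 falls in week ⌈31/7⌉ of the month.
Days 1–7 hold the 1st Friday, 8–14 the 2nd, 15–21 the 3rd, 22–28 the 4th, 29–31 the 5th.
31 is in the range for the 5th.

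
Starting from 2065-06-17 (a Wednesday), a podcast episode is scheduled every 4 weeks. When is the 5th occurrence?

The 5th occurrence is 4 intervals after the first: 4 × 28 = 112 days after 2065-06-17.
June has 30 days — 13 days to the end of June leaves 99.
July has 31 days (68 left).
August has 31 days (37 left).
September has 30 days (7 left).
7 days into October → 2065-10-07.

2065-10-07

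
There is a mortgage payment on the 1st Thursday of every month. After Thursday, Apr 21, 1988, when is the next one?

May 5, 1988

Apr 1988 starts on a Friday, so its 1st Thursday is Apr 7, 1988 (6 days in).
That is not after Apr 21, 1988, so look at May 1988.
May 1988 starts on a Sunday, so its 1st Thursday is May 5, 1988 (4 days in).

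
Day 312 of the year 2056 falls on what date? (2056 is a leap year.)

November 7, 2056

January has 31 days (312 − 31 = 281 remain).
February has 29 days (281 − 29 = 252 remain).
March has 31 days (252 − 31 = 221 remain).
April has 30 days (221 − 30 = 191 remain).
May has 31 days (191 − 31 = 160 remain).
June has 30 days (160 − 30 = 130 remain).
July has 31 days (130 − 31 = 99 remain).
August has 31 days (99 − 31 = 68 remain).
September has 30 days (68 − 30 = 38 remain).
October has 31 days (38 − 31 = 7 remain).
7 into November → November 7.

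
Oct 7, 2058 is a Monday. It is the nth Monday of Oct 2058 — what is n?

1st

Day 7 falls in week ⌈7/7⌉ of the month.
Days 1–7 hold the 1st Monday, 8–14 the 2nd, 15–21 the 3rd, 22–28 the 4th, 29–31 the 5th.
7 is in the range for the 1st.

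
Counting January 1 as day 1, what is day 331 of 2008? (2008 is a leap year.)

Nov 26, 2008

Jan has 31 days (331 − 31 = 300 remain).
Feb has 29 days (300 − 29 = 271 remain).
Mar has 31 days (271 − 31 = 240 remain).
Apr has 30 days (240 − 30 = 210 remain).
May has 31 days (210 − 31 = 179 remain).
Jun has 30 days (179 − 30 = 149 remain).
Jul has 31 days (149 − 31 = 118 remain).
Aug has 31 days (118 − 31 = 87 remain).
Sep has 30 days (87 − 30 = 57 remain).
Oct has 31 days (57 − 31 = 26 remain).
26 into Nov → Nov 26.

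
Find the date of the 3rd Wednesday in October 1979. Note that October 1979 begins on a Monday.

October 1979 begins on a Monday, so the first Wednesday is October 3 (2 days later).
The 3rd Wednesday is 2 weeks later: 3 + 14 = 17.

October 17, 1979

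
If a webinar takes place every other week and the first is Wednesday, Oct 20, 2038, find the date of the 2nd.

The 2nd occurrence is 1 interval after the first: 1 × 14 = 14 days after Oct 20, 2038.
Oct has 31 days — 11 days to the end of Oct leaves 3.
3 days into Nov → Nov 3, 2038.

Nov 3, 2038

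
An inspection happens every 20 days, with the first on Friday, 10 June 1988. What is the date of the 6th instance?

The 6th occurrence is 5 intervals after the first: 5 × 20 = 100 days after 10 June 1988.
June has 30 days — 20 days to the end of June leaves 80.
July has 31 days (49 left).
August has 31 days (18 left).
18 days into September → 18 September 1988.

18 September 1988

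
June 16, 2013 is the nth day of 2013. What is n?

167

Days in months before June: 31 + 28 + 31 + 30 + 31 = 151.
Plus 16 days into June → day 167.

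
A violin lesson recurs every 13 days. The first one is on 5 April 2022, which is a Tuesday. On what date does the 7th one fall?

22 June 2022

The 7th occurrence is 6 intervals after the first: 6 × 13 = 78 days after 5 April 2022.
April has 30 days — 25 days to the end of April leaves 53.
May has 31 days (22 left).
22 days into June → 22 June 2022.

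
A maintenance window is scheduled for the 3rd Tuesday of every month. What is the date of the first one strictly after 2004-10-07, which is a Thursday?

October 2004 starts on a Friday; its first Tuesday is the 5th, so the 3rd Tuesday is the 19th — 2004-10-19.
2004-10-19 is after 2004-10-07, so that is the next one.

2004-10-19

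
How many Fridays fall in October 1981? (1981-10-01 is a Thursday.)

5

1981-10-01 is a Thursday; the first Friday on or after it is 1981-10-02 (1 day later).
From 1981-10-02 to 1981-10-31 is 31 − 2 = 29 days.
29 ÷ 7 = 4 full weeks with remainder 1, so 4 more Fridays after the first → 5.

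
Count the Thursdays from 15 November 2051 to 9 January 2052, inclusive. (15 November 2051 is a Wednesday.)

15 November 2051 is a Wednesday; the first Thursday on or after it is 16 November 2051 (1 day later).
From 16 November 2051 to 9 January 2052: 14 + 31 + 9 = 54 days (rest of November, December, January).
54 ÷ 7 = 7 full weeks with remainder 5, so 7 more Thursdays after the first → 8.

8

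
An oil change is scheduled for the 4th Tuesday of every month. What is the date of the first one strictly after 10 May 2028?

23 May 2028

May 2028 starts on a Monday; its first Tuesday is the 2nd, so the 4th Tuesday is the 23rd — 23 May 2028.
23 May 2028 is after 10 May 2028, so that is the next one.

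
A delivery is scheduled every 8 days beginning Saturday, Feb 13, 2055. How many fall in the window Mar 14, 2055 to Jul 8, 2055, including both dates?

Occurrences land 8·i days after Feb 13, 2055 for i = 0, 1, 2, …
Mar 14, 2055 is 29 days after the start; 29 ÷ 8 = 3 remainder 5; since the remainder is 5, round up to i = 4. First occurrence in the window: #5 on Mar 17, 2055 (4×8 = 32 days in).
Jul 8, 2055 is 145 days after the start; 145 ÷ 8 = 18 remainder 1. Last occurrence in the window: #19 on Jul 7, 2055.
Occurrences #5 through #19: 15 in total.

15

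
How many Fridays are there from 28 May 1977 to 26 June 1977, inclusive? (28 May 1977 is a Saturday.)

28 May 1977 is a Saturday; the first Friday on or after it is 3 June 1977 (6 days later).
From 3 June 1977 to 26 June 1977 is 26 − 3 = 23 days.
23 ÷ 7 = 3 full weeks with remainder 2, so 3 more Fridays after the first → 4.

4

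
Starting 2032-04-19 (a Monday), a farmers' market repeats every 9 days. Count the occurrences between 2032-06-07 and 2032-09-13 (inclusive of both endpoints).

Occurrences land 9·i days after 2032-04-19 for i = 0, 1, 2, …
2032-06-07 is 49 days after the start; 49 ÷ 9 = 5 remainder 4; since the remainder is 4, round up to i = 6. First occurrence in the window: #7 on 2032-06-12 (6×9 = 54 days in).
2032-09-13 is 147 days after the start; 147 ÷ 9 = 16 remainder 3. Last occurrence in the window: #17 on 2032-09-10.
Occurrences #7 through #17: 11 in total.

11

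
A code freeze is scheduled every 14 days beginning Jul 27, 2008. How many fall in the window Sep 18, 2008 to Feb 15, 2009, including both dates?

11

Occurrences land 14·i days after Jul 27, 2008 for i = 0, 1, 2, …
Sep 18, 2008 is 53 days after the start; 53 ÷ 14 = 3 remainder 11; since the remainder is 11, round up to i = 4. First occurrence in the window: #5 on Sep 21, 2008 (4×14 = 56 days in).
Feb 15, 2009 is 203 days after the start; 203 ÷ 14 = 14 remainder 7. Last occurrence in the window: #15 on Feb 8, 2009.
Occurrences #5 through #15: 11 in total.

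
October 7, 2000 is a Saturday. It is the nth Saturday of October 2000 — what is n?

1st

Day 7 falls in week ⌈7/7⌉ of the month.
Days 1–7 hold the 1st Saturday, 8–14 the 2nd, 15–21 the 3rd, 22–28 the 4th, 29–31 the 5th.
7 is in the range for the 1st.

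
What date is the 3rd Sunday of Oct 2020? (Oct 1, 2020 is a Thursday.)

Oct 18, 2020

Oct 2020 begins on a Thursday, so the first Sunday is Oct 4 (3 days later).
The 3rd Sunday is 2 weeks later: 4 + 14 = 18.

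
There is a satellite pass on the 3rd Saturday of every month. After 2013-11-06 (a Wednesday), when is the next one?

November 2013 starts on a Friday; its first Saturday is the 2nd, so the 3rd Saturday is the 16th — 2013-11-16.
2013-11-16 is after 2013-11-06, so that is the next one.

2013-11-16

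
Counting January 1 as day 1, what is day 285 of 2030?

January has 31 days (285 − 31 = 254 remain).
February has 28 days (254 − 28 = 226 remain).
March has 31 days (226 − 31 = 195 remain).
April has 30 days (195 − 30 = 165 remain).
May has 31 days (165 − 31 = 134 remain).
June has 30 days (134 − 30 = 104 remain).
July has 31 days (104 − 31 = 73 remain).
August has 31 days (73 − 31 = 42 remain).
September has 30 days (42 − 30 = 12 remain).
12 into October → October 12.

2030-10-12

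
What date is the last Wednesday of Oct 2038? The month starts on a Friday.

Oct 27, 2038

Oct 2038 begins on a Friday, so the first Wednesday is Oct 6 (5 days later).
Oct 2038 has 31 days. Adding weeks: 6, 13, 20, 27 — the last one ≤ 31 is the 27th.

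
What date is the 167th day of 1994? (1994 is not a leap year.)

1994-06-16

January has 31 days (167 − 31 = 136 remain).
February has 28 days (136 − 28 = 108 remain).
March has 31 days (108 − 31 = 77 remain).
April has 30 days (77 − 30 = 47 remain).
May has 31 days (47 − 31 = 16 remain).
16 into June → June 16.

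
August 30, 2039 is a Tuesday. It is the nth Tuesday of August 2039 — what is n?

5th

Day 30 falls in week ⌈30/7⌉ of the month.
Days 1–7 hold the 1st Tuesday, 8–14 the 2nd, 15–21 the 3rd, 22–28 the 4th, 29–31 the 5th.
30 is in the range for the 5th.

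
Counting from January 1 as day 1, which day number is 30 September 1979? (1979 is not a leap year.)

Days in months before September: 31 + 28 + 31 + 30 + 31 + 30 + 31 + 31 = 243.
Plus 30 days into September → day 273.

273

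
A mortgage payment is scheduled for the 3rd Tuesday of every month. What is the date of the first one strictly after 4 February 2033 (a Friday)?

February 2033 starts on a Tuesday; its first Tuesday is the 1st, so the 3rd Tuesday is the 15th — 15 February 2033.
15 February 2033 is after 4 February 2033, so that is the next one.

15 February 2033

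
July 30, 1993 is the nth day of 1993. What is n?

211

Days in months before July: 31 + 28 + 31 + 30 + 31 + 30 = 181.
Plus 30 days into July → day 211.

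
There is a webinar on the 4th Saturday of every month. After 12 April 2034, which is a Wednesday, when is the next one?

22 April 2034

April 2034 starts on a Saturday; its first Saturday is the 1st, so the 4th Saturday is the 22nd — 22 April 2034.
22 April 2034 is after 12 April 2034, so that is the next one.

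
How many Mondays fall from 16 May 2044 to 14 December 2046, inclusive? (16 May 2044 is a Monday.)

135

16 May 2044 is a Monday; the first Monday on or after it is 16 May 2044.
From 16 May 2044 to 14 December 2046: 229 + 365 + 348 = 942 days (rest of 2044, 2045, to 14 December 2046 in 2046).
942 ÷ 7 = 134 full weeks with remainder 4, so 134 more Mondays after the first → 135.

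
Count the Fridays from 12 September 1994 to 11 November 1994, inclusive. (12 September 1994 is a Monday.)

9

12 September 1994 is a Monday; the first Friday on or after it is 16 September 1994 (4 days later).
From 16 September 1994 to 11 November 1994: 14 + 31 + 11 = 56 days (rest of September, October, November).
56 ÷ 7 = 8 full weeks with remainder 0, so 8 more Fridays after the first → 9.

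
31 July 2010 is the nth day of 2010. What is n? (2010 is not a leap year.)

212

Days in months before July: 31 + 28 + 31 + 30 + 31 + 30 = 181.
Plus 31 days into July → day 212.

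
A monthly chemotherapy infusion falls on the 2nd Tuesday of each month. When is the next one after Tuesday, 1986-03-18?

March 1986 starts on a Saturday; its first Tuesday is the 4th, so the 2nd Tuesday is the 11th — 1986-03-11.
That is not after 1986-03-18, so look at April 1986.
April 1986 starts on a Tuesday; its first Tuesday is the 1st, so the 2nd Tuesday is the 8th — 1986-04-08.

1986-04-08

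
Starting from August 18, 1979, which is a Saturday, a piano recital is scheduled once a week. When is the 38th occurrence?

May 3, 1980

The 38th occurrence is 37 intervals after the first: 37 × 7 = 259 days after August 18, 1979.
August has 31 days — 13 days to the end of August leaves 246.
September has 30 days (216 left).
October has 31 days (185 left).
November has 30 days (155 left).
December has 31 days (124 left).
January has 31 days (93 left).
February has 29 days (64 left).
March has 31 days (33 left).
April has 30 days (3 left).
3 days into May → May 3, 1980.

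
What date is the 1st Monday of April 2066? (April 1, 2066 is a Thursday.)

April 2066 begins on a Thursday, so the first Monday is April 5 (4 days later).

2066-04-05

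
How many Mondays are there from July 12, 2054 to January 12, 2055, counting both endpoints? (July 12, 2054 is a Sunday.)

July 12, 2054 is a Sunday; the first Monday on or after it is July 13, 2054 (1 day later).
From July 13, 2054 to January 12, 2055: 18 + 31 + 30 + 31 + 30 + 31 + 12 = 183 days (rest of July, August, September, October, November, December, January).
183 ÷ 7 = 26 full weeks with remainder 1, so 26 more Mondays after the first → 27.

27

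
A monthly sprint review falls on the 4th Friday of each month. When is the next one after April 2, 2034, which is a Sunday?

April 2034 starts on a Saturday; its first Friday is the 7th, so the 4th Friday is the 28th — April 28, 2034.
April 28, 2034 is after April 2, 2034, so that is the next one.

April 28, 2034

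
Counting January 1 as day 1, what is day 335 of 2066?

2066-12-01

January has 31 days (335 − 31 = 304 remain).
February has 28 days (304 − 28 = 276 remain).
March has 31 days (276 − 31 = 245 remain).
April has 30 days (245 − 30 = 215 remain).
May has 31 days (215 − 31 = 184 remain).
June has 30 days (184 − 30 = 154 remain).
July has 31 days (154 − 31 = 123 remain).
August has 31 days (123 − 31 = 92 remain).
September has 30 days (92 − 30 = 62 remain).
October has 31 days (62 − 31 = 31 remain).
November has 30 days (31 − 30 = 1 remain).
1 into December → December 1.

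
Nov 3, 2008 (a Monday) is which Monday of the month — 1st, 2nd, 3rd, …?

Day 3 falls in week ⌈3/7⌉ of the month.
Days 1–7 hold the 1st Monday, 8–14 the 2nd, 15–21 the 3rd, 22–28 the 4th, 29–31 the 5th.
3 is in the range for the 1st.

1st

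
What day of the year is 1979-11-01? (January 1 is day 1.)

305

Days in months before November: 31 + 28 + 31 + 30 + 31 + 30 + 31 + 31 + 30 + 31 = 304.
Plus 1 day into November → day 305.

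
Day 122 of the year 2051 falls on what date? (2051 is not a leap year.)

January has 31 days (122 − 31 = 91 remain).
February has 28 days (91 − 28 = 63 remain).
March has 31 days (63 − 31 = 32 remain).
April has 30 days (32 − 30 = 2 remain).
2 into May → May 2.

May 2, 2051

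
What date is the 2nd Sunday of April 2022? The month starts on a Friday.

April 2022 begins on a Friday, so the first Sunday is April 3 (2 days later).
The 2nd Sunday is 1 weeks later: 3 + 7 = 10.

April 10, 2022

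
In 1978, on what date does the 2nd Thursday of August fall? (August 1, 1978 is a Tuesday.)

1978-08-10

August 1978 begins on a Tuesday, so the first Thursday is August 3 (2 days later).
The 2nd Thursday is 1 weeks later: 3 + 7 = 10.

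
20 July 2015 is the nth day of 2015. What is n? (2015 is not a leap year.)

201

Days in months before July: 31 + 28 + 31 + 30 + 31 + 30 = 181.
Plus 20 days into July → day 201.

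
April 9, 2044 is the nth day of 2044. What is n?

100

Days in months before April: 31 + 29 + 31 = 91.
Plus 9 days into April → day 100.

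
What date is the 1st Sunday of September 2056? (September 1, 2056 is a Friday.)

September 3, 2056

September 2056 begins on a Friday, so the first Sunday is September 3 (2 days later).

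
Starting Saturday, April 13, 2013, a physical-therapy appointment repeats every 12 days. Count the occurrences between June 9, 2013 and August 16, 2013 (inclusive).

Occurrences land 12·i days after April 13, 2013 for i = 0, 1, 2, …
June 9, 2013 is 57 days after the start; 57 ÷ 12 = 4 remainder 9; since the remainder is 9, round up to i = 5. First occurrence in the window: #6 on June 12, 2013 (5×12 = 60 days in).
August 16, 2013 is 125 days after the start; 125 ÷ 12 = 10 remainder 5. Last occurrence in the window: #11 on August 11, 2013.
Occurrences #6 through #11: 6 in total.

6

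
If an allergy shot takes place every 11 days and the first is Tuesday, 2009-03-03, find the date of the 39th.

The 39th occurrence is 38 intervals after the first: 38 × 11 = 418 days after 2009-03-03.
March has 31 days — 28 days to the end of March leaves 390.
April has 30 days (360 left).
May has 31 days (329 left).
June has 30 days (299 left).
July has 31 days (268 left).
August has 31 days (237 left).
September has 30 days (207 left).
October has 31 days (176 left).
November has 30 days (146 left).
December has 31 days (115 left).
January has 31 days (84 left).
February has 28 days (56 left).
March has 31 days (25 left).
25 days into April → 2010-04-25.

2010-04-25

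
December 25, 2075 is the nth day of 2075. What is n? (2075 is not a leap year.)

Days in months before December: 31 + 28 + 31 + 30 + 31 + 30 + 31 + 31 + 30 + 31 + 30 = 334.
Plus 25 days into December → day 359.

359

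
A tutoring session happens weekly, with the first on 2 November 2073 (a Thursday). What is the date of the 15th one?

The 15th occurrence is 14 intervals after the first: 14 × 7 = 98 days after 2 November 2073.
November has 30 days — 28 days to the end of November leaves 70.
December has 31 days (39 left).
January has 31 days (8 left).
8 days into February → 8 February 2074.

8 February 2074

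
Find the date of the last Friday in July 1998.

31 July 1998

The first Friday of July 1998 is July 3.
July 1998 has 31 days. Adding weeks: 3, 10, 17, 24, 31 — the last one ≤ 31 is the 31st.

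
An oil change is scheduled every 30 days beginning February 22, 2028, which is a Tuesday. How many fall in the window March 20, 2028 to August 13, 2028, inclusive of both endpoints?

Occurrences land 30·i days after February 22, 2028 for i = 0, 1, 2, …
March 20, 2028 is 27 days after the start; 27 ÷ 30 = 0 remainder 27; since the remainder is 27, round up to i = 1. First occurrence in the window: #2 on March 23, 2028 (1×30 = 30 days in).
August 13, 2028 is 173 days after the start; 173 ÷ 30 = 5 remainder 23. Last occurrence in the window: #6 on July 21, 2028.
Occurrences #2 through #6: 5 in total.

5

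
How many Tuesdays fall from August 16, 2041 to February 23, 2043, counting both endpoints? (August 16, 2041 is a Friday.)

79

August 16, 2041 is a Friday; the first Tuesday on or after it is August 20, 2041 (4 days later).
From August 20, 2041 to February 23, 2043: 133 + 365 + 54 = 552 days (rest of 2041, 2042, to February 23, 2043 in 2043).
552 ÷ 7 = 78 full weeks with remainder 6, so 78 more Tuesdays after the first → 79.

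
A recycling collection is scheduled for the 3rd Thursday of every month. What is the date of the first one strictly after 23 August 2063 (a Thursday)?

August 2063 starts on a Wednesday; its first Thursday is the 2nd, so the 3rd Thursday is the 16th — 16 August 2063.
That is not after 23 August 2063, so look at September 2063.
September 2063 starts on a Saturday; its first Thursday is the 6th, so the 3rd Thursday is the 20th — 20 September 2063.

20 September 2063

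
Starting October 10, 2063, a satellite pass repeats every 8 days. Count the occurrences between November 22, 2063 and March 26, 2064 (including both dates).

16

Occurrences land 8·i days after October 10, 2063 for i = 0, 1, 2, …
November 22, 2063 is 43 days after the start; 43 ÷ 8 = 5 remainder 3; since the remainder is 3, round up to i = 6. First occurrence in the window: #7 on November 27, 2063 (6×8 = 48 days in).
March 26, 2064 is 168 days after the start; 168 ÷ 8 = 21 remainder 0. Last occurrence in the window: #22 on March 26, 2064.
Occurrences #7 through #22: 16 in total.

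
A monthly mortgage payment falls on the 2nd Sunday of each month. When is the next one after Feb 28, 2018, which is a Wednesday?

Feb 2018 starts on a Thursday; its first Sunday is the 4th, so the 2nd Sunday is the 11th — Feb 11, 2018.
That is not after Feb 28, 2018, so look at Mar 2018.
Mar 2018 starts on a Thursday; its first Sunday is the 4th, so the 2nd Sunday is the 11th — Mar 11, 2018.

Mar 11, 2018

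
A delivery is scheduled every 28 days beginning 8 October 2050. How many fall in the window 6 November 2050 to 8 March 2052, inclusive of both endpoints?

17

Occurrences land 28·i days after 8 October 2050 for i = 0, 1, 2, …
6 November 2050 is 29 days after the start; 29 ÷ 28 = 1 remainder 1; since the remainder is 1, round up to i = 2. First occurrence in the window: #3 on 3 December 2050 (2×28 = 56 days in).
8 March 2052 is 517 days after the start; 517 ÷ 28 = 18 remainder 13. Last occurrence in the window: #19 on 24 February 2052.
Occurrences #3 through #19: 17 in total.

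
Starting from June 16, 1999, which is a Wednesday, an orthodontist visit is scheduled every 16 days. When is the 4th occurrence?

August 3, 1999

The 4th occurrence is 3 intervals after the first: 3 × 16 = 48 days after June 16, 1999.
June has 30 days — 14 days to the end of June leaves 34.
July has 31 days (3 left).
3 days into August → August 3, 1999.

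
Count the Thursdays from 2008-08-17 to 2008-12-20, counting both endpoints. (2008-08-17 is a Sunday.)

18

2008-08-17 is a Sunday; the first Thursday on or after it is 2008-08-21 (4 days later).
From 2008-08-21 to 2008-12-20: 10 + 30 + 31 + 30 + 20 = 121 days (rest of August, September, October, November, December).
121 ÷ 7 = 17 full weeks with remainder 2, so 17 more Thursdays after the first → 18.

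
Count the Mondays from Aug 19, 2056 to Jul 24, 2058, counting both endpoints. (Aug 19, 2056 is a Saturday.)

Aug 19, 2056 is a Saturday; the first Monday on or after it is Aug 21, 2056 (2 days later).
From Aug 21, 2056 to Jul 24, 2058: 132 + 365 + 205 = 702 days (rest of 2056, 2057, to Jul 24, 2058 in 2058).
702 ÷ 7 = 100 full weeks with remainder 2, so 100 more Mondays after the first → 101.

101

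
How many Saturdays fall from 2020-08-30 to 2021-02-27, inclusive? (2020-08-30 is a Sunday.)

2020-08-30 is a Sunday; the first Saturday on or after it is 2020-09-05 (6 days later).
From 2020-09-05 to 2021-02-27: 25 + 31 + 30 + 31 + 31 + 27 = 175 days (rest of September, October, November, December, January, February).
175 ÷ 7 = 25 full weeks with remainder 0, so 25 more Saturdays after the first → 26.

26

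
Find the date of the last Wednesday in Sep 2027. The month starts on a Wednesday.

Sep 29, 2027

Sep 2027 begins on a Wednesday, so the first Wednesday is Sep 1.
Sep 2027 has 30 days. Adding weeks: 1, 8, 15, 22, 29 — the last one ≤ 30 is the 29th.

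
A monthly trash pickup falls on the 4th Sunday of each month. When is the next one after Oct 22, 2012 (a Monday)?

Oct 2012 starts on a Monday; its first Sunday is the 7th, so the 4th Sunday is the 28th — Oct 28, 2012.
Oct 28, 2012 is after Oct 22, 2012, so that is the next one.

Oct 28, 2012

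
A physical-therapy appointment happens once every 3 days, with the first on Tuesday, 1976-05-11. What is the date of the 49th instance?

The 49th occurrence is 48 intervals after the first: 48 × 3 = 144 days after 1976-05-11.
May has 31 days — 20 days to the end of May leaves 124.
June has 30 days (94 left).
July has 31 days (63 left).
August has 31 days (32 left).
September has 30 days (2 left).
2 days into October → 1976-10-02.

1976-10-02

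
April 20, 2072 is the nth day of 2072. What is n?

111

Days in months before April: 31 + 29 + 31 = 91.
Plus 20 days into April → day 111.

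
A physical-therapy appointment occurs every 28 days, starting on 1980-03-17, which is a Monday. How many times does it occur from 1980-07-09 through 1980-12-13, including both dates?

5

Occurrences land 28·i days after 1980-03-17 for i = 0, 1, 2, …
1980-07-09 is 114 days after the start; 114 ÷ 28 = 4 remainder 2; since the remainder is 2, round up to i = 5. First occurrence in the window: #6 on 1980-08-04 (5×28 = 140 days in).
1980-12-13 is 271 days after the start; 271 ÷ 28 = 9 remainder 19. Last occurrence in the window: #10 on 1980-11-24.
Occurrences #6 through #10: 5 in total.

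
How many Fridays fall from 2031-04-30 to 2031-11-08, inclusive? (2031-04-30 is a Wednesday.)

2031-04-30 is a Wednesday; the first Friday on or after it is 2031-05-02 (2 days later).
From 2031-05-02 to 2031-11-08: 29 + 30 + 31 + 31 + 30 + 31 + 8 = 190 days (rest of May, June, July, August, September, October, November).
190 ÷ 7 = 27 full weeks with remainder 1, so 27 more Fridays after the first → 28.

28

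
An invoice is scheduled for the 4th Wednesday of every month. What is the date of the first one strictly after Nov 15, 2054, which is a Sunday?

Nov 2054 starts on a Sunday; its first Wednesday is the 4th, so the 4th Wednesday is the 25th — Nov 25, 2054.
Nov 25, 2054 is after Nov 15, 2054, so that is the next one.

Nov 25, 2054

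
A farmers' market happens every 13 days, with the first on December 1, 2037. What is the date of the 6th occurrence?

The 6th occurrence is 5 intervals after the first: 5 × 13 = 65 days after December 1, 2037.
December has 31 days — 30 days to the end of December leaves 35.
January has 31 days (4 left).
4 days into February → February 4, 2038.

February 4, 2038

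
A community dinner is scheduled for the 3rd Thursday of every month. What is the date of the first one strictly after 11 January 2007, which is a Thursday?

January 2007 starts on a Monday; its first Thursday is the 4th, so the 3rd Thursday is the 18th — 18 January 2007.
18 January 2007 is after 11 January 2007, so that is the next one.

18 January 2007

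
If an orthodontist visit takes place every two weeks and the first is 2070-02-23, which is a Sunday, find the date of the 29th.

The 29th occurrence is 28 intervals after the first: 28 × 14 = 392 days after 2070-02-23.
February has 28 days — 5 days to the end of February leaves 387.
March has 31 days (356 left).
April has 30 days (326 left).
May has 31 days (295 left).
June has 30 days (265 left).
July has 31 days (234 left).
August has 31 days (203 left).
September has 30 days (173 left).
October has 31 days (142 left).
November has 30 days (112 left).
December has 31 days (81 left).
January has 31 days (50 left).
February has 28 days (22 left).
22 days into March → 2071-03-22.

2071-03-22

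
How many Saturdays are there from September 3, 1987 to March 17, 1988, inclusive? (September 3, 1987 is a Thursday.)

September 3, 1987 is a Thursday; the first Saturday on or after it is September 5, 1987 (2 days later).
From September 5, 1987 to March 17, 1988: 25 + 31 + 30 + 31 + 31 + 29 + 17 = 194 days (rest of September, October, November, December, January, February, March).
194 ÷ 7 = 27 full weeks with remainder 5, so 27 more Saturdays after the first → 28.

28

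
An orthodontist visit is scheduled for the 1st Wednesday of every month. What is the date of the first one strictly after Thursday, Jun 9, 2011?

Jul 6, 2011

Jun 2011 starts on a Wednesday, so its 1st Wednesday is Jun 1, 2011.
That is not after Jun 9, 2011, so look at Jul 2011.
Jul 2011 starts on a Friday, so its 1st Wednesday is Jul 6, 2011 (5 days in).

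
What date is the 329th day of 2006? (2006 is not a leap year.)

Jan has 31 days (329 − 31 = 298 remain).
Feb has 28 days (298 − 28 = 270 remain).
Mar has 31 days (270 − 31 = 239 remain).
Apr has 30 days (239 − 30 = 209 remain).
May has 31 days (209 − 31 = 178 remain).
Jun has 30 days (178 − 30 = 148 remain).
Jul has 31 days (148 − 31 = 117 remain).
Aug has 31 days (117 − 31 = 86 remain).
Sep has 30 days (86 − 30 = 56 remain).
Oct has 31 days (56 − 31 = 25 remain).
25 into Nov → Nov 25.

Nov 25, 2006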